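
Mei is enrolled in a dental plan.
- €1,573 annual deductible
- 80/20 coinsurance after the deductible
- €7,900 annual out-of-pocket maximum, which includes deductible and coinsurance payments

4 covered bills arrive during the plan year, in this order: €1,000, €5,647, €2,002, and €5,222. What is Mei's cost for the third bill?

Bill 1, €1,000: fully absorbed by the deductible. Patient pays €1,000; OOP now €1,000.
Bill 2, €5,647: deductible takes €573, €5,074 remains; patient's 20% is €1,014.80. Patient owes €1,587.80 (running OOP €2,587.80).
Bill 3, €2,002: 20% coinsurance on €2,002 = €400.40. Cost to patient: €400.40. OOP to date €2,988.20.

€400.40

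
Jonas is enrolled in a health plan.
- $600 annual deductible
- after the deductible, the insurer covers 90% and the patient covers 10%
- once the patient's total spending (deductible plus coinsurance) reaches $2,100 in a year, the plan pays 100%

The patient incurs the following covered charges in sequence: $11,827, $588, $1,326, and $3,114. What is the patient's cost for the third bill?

$132.60

Claim 1 — $11,827: $600 finishes the deductible; $11,227 goes to coinsurance; patient's 10% is $1,122.70. Patient owes $1,722.70 (running OOP $1,722.70).
Claim 2 — $588: 10% coinsurance on $588 = $58.80. Cost to patient: $58.80. OOP to date $1,781.50.
Claim 3 — $1,326: deductible already satisfied, so patient's share is 10% × $1,326 = $132.60. Patient owes $132.60 (running OOP $1,914.10).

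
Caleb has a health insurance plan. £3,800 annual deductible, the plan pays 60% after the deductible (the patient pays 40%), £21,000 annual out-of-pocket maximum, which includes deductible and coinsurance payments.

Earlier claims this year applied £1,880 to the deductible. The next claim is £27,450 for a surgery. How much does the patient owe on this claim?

£12,132

Deductible still to meet: £3,800 − £1,880 = £1,920.
After the £1,920 deductible portion, £27,450 − £1,920 = £25,530 is subject to coinsurance.
40% of £25,530 = £10,212 falls to the patient.
That puts the patient's cost at £1,920 + £10,212 = £12,132 before any cap.
Cumulative spending £1,880 + £12,132 = £14,012 stays under the £21,000 maximum.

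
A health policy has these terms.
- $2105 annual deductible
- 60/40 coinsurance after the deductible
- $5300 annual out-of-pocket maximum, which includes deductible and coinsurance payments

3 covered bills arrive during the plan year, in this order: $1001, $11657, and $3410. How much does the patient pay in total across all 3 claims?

Claim 1 — $1001: entire amount goes to the deductible. Cost to patient: $1001. OOP to date $1001.
Claim 2 — $11657: $1104 to deductible, leaving $10553; 40% of $10553 = $4221.20. Together that's $1104 + $4221.20 = $5325.20. Adding that to $1001 gives $6326.20, past the $5300 cap; patient pays only $5300 − $1001 = $4299.
Claim 3 — $3410: 40% coinsurance on $3410 = $1364. That would push OOP to $6664, over the $5300 cap, so patient pays $5300 − $5300 = $0.
Summing the patient's payments: $1001 + $4299 + $0 = $5300.

$5300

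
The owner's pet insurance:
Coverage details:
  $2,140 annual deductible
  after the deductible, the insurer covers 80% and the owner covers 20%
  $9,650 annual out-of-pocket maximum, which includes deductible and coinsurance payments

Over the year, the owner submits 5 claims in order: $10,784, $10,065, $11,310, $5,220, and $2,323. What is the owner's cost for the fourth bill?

Claim 1 — $10,784: $2,140 to deductible, leaving $8,644; coinsurance $8,644 × 20% = $1,728.80. Owner pays $3,868.80; OOP now $3,868.80.
Claim 2 — $10,065: 20% coinsurance on $10,065 = $2,013. Owner pays $2,013; OOP now $5,881.80.
Claim 3 — $11,310: deductible already satisfied, so owner's share is 20% × $11,310 = $2,262. Cost to owner: $2,262. OOP to date $8,143.80.
Claim 4 — $5,220: deductible met; 20% of $5,220 = $1,044. Cost to owner: $1,044. OOP to date $9,187.80.

$1,044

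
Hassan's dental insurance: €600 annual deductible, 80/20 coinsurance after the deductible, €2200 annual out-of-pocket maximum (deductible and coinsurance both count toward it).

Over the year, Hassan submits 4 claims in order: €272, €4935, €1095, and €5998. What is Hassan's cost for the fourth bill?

€459.60

#1 (€272): entire amount goes to the deductible. Patient pays €272; OOP now €272.
#2 (€4935): €328 finishes the deductible; €4607 goes to coinsurance; 20% of €4607 = €921.40. Patient pays €1249.40; OOP now €1521.40.
#3 (€1095): 20% coinsurance on €1095 = €219. Patient owes €219 (running OOP €1740.40).
#4 (€5998): 20% coinsurance on €5998 = €1199.60. That would push OOP to €2940, over the €2200 cap, so patient pays €2200 − €1740.40 = €459.60.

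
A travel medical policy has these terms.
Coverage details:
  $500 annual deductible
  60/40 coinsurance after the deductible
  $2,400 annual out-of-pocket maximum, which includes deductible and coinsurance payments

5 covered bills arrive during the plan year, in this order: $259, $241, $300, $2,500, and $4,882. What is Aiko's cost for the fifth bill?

Claim 1 — $259: all of it applies to the deductible. Traveler pays $259; OOP now $259.
Claim 2 — $241: all of it applies to the deductible. Cost to traveler: $241. OOP to date $500.
Claim 3 — $300: deductible already satisfied, so traveler's share is 40% × $300 = $120. Traveler pays $120; OOP now $620.
Claim 4 — $2,500: deductible met; 40% of $2,500 = $1,000. Cost to traveler: $1,000. OOP to date $1,620.
Claim 5 — $4,882: deductible already satisfied, so traveler's share is 40% × $4,882 = $1,952.80. That would push OOP to $3,572.80, over the $2,400 cap, so traveler pays $2,400 − $1,620 = $780.

$780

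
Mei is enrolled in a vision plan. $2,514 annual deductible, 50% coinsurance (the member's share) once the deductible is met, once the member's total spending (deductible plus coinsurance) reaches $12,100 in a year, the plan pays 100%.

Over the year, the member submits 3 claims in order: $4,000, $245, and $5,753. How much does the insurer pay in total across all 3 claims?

#1 ($4,000): deductible takes $2,514, $1,486 remains; member's 50% is $743. Member owes $3,257 (running OOP $3,257). Plan pays $4,000 − $3,257 = $743.
#2 ($245): deductible already satisfied, so member's share is 50% × $245 = $122.50. Member pays $122.50; OOP now $3,379.50. Insurer: $245 − $122.50 = $122.50.
#3 ($5,753): deductible met; 50% of $5,753 = $2,876.50. Member owes $2,876.50 (running OOP $6,256). Plan pays $5,753 − $2,876.50 = $2,876.50.
Insurer total = bills − member's total = $9,998 − $6,256 = $3,742.

$3,742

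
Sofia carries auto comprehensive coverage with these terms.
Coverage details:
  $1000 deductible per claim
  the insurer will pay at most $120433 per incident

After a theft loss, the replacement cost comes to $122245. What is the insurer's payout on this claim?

$120433

After the deductible, $122245 − $1000 = $121245 remains.
Since $121245 > $120433, the payout is capped at $120433.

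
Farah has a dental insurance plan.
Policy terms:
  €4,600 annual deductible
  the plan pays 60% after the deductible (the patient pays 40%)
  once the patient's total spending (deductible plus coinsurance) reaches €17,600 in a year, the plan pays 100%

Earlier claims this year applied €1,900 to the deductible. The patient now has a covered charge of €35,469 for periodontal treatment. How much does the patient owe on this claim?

€15,700

Deductible still to meet: €4,600 − €1,900 = €2,700.
The remaining €32,769 (= €35,469 − €2,700) moves to coinsurance.
Patient's 40% share of €32,769 is €13,107.60.
So the patient owes €2,700 + €13,107.60 = €15,807.60 before any cap.
That would bring total out-of-pocket to €17,707.60, past the €17,600 cap. The patient is capped at €17,600 − €1,900 = €15,700 on this claim.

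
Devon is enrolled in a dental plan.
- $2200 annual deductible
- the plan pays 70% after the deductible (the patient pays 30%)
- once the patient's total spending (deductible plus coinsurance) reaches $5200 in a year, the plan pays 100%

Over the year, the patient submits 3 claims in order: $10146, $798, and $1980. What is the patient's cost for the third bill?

Bill 1, $10146: $2200 to deductible, leaving $7946; patient's 30% is $2383.80. Cost to patient: $4583.80. OOP to date $4583.80.
Bill 2, $798: deductible already satisfied, so patient's share is 30% × $798 = $239.40. Patient pays $239.40; OOP now $4823.20.
Bill 3, $1980: deductible met; 30% of $1980 = $594. Adding that to $4823.20 gives $5417.20, past the $5200 cap; patient pays only $5200 − $4823.20 = $376.80.

$376.80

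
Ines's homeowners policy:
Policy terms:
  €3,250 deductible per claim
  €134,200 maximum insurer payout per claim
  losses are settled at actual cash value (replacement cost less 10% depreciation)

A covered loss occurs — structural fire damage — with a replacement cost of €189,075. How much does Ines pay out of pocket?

Depreciate 10%: the covered value is €189,075 × 0.9 = €170,167.50.
Subtract the deductible: €170,167.50 − €3,250 = €166,917.50.
Since €166,917.50 > €134,200, the payout is capped at €134,200.
Out of pocket: €189,075 − €134,200 = €54,875.

€54,875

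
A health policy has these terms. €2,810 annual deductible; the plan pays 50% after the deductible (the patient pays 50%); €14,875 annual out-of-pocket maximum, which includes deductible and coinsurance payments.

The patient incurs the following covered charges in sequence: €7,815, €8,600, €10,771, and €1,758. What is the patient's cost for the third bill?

€5,262.50

#1 (€7,815): deductible takes €2,810, €5,005 remains; coinsurance €5,005 × 50% = €2,502.50. Patient pays €5,312.50; OOP now €5,312.50.
#2 (€8,600): deductible already satisfied, so patient's share is 50% × €8,600 = €4,300. Patient pays €4,300; OOP now €9,612.50.
#3 (€10,771): deductible already satisfied, so patient's share is 50% × €10,771 = €5,385.50. That would push OOP to €14,998, over the €14,875 cap, so patient pays €14,875 − €9,612.50 = €5,262.50.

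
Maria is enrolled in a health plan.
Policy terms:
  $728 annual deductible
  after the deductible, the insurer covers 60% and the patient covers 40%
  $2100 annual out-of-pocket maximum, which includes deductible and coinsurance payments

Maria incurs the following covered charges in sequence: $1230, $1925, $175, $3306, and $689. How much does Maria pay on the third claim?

Claim 1 ($1230): $728 finishes the deductible; $502 goes to coinsurance; coinsurance $502 × 40% = $200.80. Patient owes $928.80 (running OOP $928.80).
Claim 2 ($1925): deductible already satisfied, so patient's share is 40% × $1925 = $770. Cost to patient: $770. OOP to date $1698.80.
Claim 3 ($175): deductible already satisfied, so patient's share is 40% × $175 = $70. Patient pays $70; OOP now $1768.80.

$70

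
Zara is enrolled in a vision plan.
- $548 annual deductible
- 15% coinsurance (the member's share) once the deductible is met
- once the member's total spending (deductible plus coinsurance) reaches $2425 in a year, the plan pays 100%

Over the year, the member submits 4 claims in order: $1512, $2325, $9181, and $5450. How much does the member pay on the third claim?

Claim 1 — $1512: deductible takes $548, $964 remains; coinsurance $964 × 15% = $144.60. Member owes $692.60 (running OOP $692.60).
Claim 2 — $2325: deductible already satisfied, so member's share is 15% × $2325 = $348.75. Member pays $348.75; OOP now $1041.35.
Claim 3 — $9181: deductible already satisfied, so member's share is 15% × $9181 = $1377.15. Member owes $1377.15 (running OOP $2418.50).

$1377.15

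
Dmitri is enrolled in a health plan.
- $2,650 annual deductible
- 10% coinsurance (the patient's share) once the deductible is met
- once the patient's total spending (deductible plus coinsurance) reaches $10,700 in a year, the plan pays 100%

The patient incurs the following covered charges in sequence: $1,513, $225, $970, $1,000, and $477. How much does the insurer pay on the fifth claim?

$429.30

Claim 1 — $1,513: all of it applies to the deductible. Cost to patient: $1,513. OOP to date $1,513. Plan pays $1,513 − $1,513 = $0.
Claim 2 — $225: fully absorbed by the deductible. Cost to patient: $225. OOP to date $1,738. Insurer: $225 − $225 = $0.
Claim 3 — $970: $912 to deductible, leaving $58; 10% of $58 = $5.80. Patient pays $917.80; OOP now $2,655.80. Insurer: $970 − $917.80 = $52.20.
Claim 4 — $1,000: deductible met; 10% of $1,000 = $100. Patient owes $100 (running OOP $2,755.80). Insurer: $1,000 − $100 = $900.
Claim 5 — $477: deductible already satisfied, so patient's share is 10% × $477 = $47.70. Patient pays $47.70; OOP now $2,803.50. Insurer: $477 − $47.70 = $429.30.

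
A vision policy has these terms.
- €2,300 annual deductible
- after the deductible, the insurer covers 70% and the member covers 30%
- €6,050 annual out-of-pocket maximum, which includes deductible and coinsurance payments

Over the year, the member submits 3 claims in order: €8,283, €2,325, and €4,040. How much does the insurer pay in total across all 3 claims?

€8,643.60

#1 (€8,283): €2,300 to deductible, leaving €5,983; member's 30% is €1,794.90. Member owes €4,094.90 (running OOP €4,094.90). Plan pays €8,283 − €4,094.90 = €4,188.10.
#2 (€2,325): deductible already satisfied, so member's share is 30% × €2,325 = €697.50. Member owes €697.50 (running OOP €4,792.40). Plan pays €2,325 − €697.50 = €1,627.50.
#3 (€4,040): deductible already satisfied, so member's share is 30% × €4,040 = €1,212. Member owes €1,212 (running OOP €6,004.40). Insurer: €4,040 − €1,212 = €2,828.
Insurer total: €4,188.10 + €1,627.50 + €2,828 = €8,643.60.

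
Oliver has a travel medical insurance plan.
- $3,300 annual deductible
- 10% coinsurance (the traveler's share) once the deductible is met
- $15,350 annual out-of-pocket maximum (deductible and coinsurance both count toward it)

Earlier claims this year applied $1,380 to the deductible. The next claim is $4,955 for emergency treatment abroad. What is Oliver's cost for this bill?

$2,223.50

Remaining deductible: $3,300 − $1,380 = $1,920.
That leaves $4,955 − $1,920 = $3,035 for coinsurance.
Coinsurance: $3,035 × 10% = $303.50.
That puts the traveler's cost at $1,920 + $303.50 = $2,223.50 before any cap.
Year-to-date out-of-pocket becomes $1,380 + $2,223.50 = $3,603.50, still under the $15,350 maximum, so no cap applies.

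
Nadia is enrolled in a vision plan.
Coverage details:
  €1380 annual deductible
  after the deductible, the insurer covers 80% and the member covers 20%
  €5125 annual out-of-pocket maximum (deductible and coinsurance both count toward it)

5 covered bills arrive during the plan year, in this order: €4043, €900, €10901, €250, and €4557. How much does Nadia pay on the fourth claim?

€50

Claim 1 — €4043: deductible takes €1380, €2663 remains; 20% of €2663 = €532.60. Member owes €1912.60 (running OOP €1912.60).
Claim 2 — €900: deductible already satisfied, so member's share is 20% × €900 = €180. Member pays €180; OOP now €2092.60.
Claim 3 — €10901: 20% coinsurance on €10901 = €2180.20. Cost to member: €2180.20. OOP to date €4272.80.
Claim 4 — €250: deductible already satisfied, so member's share is 20% × €250 = €50. Cost to member: €50. OOP to date €4322.80.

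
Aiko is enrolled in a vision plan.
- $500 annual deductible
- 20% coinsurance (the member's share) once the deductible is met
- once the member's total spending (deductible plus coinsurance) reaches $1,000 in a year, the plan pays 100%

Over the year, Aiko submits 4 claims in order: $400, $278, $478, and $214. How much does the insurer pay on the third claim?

#1 ($400): all of it applies to the deductible. Member owes $400 (running OOP $400). Insurer: $400 − $400 = $0.
#2 ($278): $100 finishes the deductible; $178 goes to coinsurance; member's 20% is $35.60. Cost to member: $135.60. OOP to date $535.60. Plan pays $278 − $135.60 = $142.40.
#3 ($478): 20% coinsurance on $478 = $95.60. Member pays $95.60; OOP now $631.20. Insurer: $478 − $95.60 = $382.40.

$382.40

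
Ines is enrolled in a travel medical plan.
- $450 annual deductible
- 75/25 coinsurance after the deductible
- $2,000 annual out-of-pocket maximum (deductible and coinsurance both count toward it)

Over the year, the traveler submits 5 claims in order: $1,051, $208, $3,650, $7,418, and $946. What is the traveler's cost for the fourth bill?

Claim 1 ($1,051): deductible takes $450, $601 remains; traveler's 25% is $150.25. Traveler pays $600.25; OOP now $600.25.
Claim 2 ($208): deductible met; 25% of $208 = $52. Traveler pays $52; OOP now $652.25.
Claim 3 ($3,650): deductible met; 25% of $3,650 = $912.50. Traveler owes $912.50 (running OOP $1,564.75).
Claim 4 ($7,418): 25% coinsurance on $7,418 = $1,854.50. Adding that to $1,564.75 gives $3,419.25, past the $2,000 cap; traveler pays only $2,000 − $1,564.75 = $435.25.

$435.25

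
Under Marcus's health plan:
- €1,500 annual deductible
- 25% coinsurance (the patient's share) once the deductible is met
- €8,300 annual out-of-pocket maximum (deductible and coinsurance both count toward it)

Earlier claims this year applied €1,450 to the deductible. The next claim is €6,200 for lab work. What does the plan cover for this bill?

Remaining deductible: €1,500 − €1,450 = €50.
After the €50 deductible portion, €6,200 − €50 = €6,150 is subject to coinsurance.
25% of €6,150 = €1,537.50 falls to the patient.
Patient responsibility before any cap: €50 + €1,537.50 = €1,587.50.
Year-to-date out-of-pocket becomes €1,450 + €1,587.50 = €3,037.50, still under the €8,300 maximum, so no cap applies.
Insurer pays the balance: €6,200 − €1,587.50 = €4,612.50.

€4,612.50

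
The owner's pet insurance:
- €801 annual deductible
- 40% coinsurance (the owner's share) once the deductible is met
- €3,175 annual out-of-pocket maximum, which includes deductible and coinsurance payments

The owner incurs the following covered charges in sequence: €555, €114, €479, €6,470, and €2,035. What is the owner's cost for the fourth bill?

€2,235.20

Bill 1, €555: fully absorbed by the deductible. Cost to owner: €555. OOP to date €555.
Bill 2, €114: fully absorbed by the deductible. Owner pays €114; OOP now €669.
Bill 3, €479: €132 to deductible, leaving €347; owner's 40% is €138.80. Cost to owner: €270.80. OOP to date €939.80.
Bill 4, €6,470: 40% coinsurance on €6,470 = €2,588. Adding that to €939.80 gives €3,527.80, past the €3,175 cap; owner pays only €3,175 − €939.80 = €2,235.20.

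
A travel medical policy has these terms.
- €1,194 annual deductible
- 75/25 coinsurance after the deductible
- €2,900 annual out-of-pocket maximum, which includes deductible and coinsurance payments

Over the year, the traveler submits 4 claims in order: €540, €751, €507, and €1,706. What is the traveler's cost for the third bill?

€126.75

#1 (€540): all of it applies to the deductible. Traveler owes €540 (running OOP €540).
#2 (€751): €654 to deductible, leaving €97; 25% of €97 = €24.25. Traveler owes €678.25 (running OOP €1,218.25).
#3 (€507): 25% coinsurance on €507 = €126.75. Traveler owes €126.75 (running OOP €1,345).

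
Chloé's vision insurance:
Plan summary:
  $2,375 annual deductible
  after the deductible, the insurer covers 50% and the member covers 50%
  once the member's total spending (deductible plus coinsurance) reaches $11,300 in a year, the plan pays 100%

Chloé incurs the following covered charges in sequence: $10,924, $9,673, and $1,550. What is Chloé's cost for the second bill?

Claim 1 — $10,924: deductible takes $2,375, $8,549 remains; member's 50% is $4,274.50. Member pays $6,649.50; OOP now $6,649.50.
Claim 2 — $9,673: deductible met; 50% of $9,673 = $4,836.50. That would push OOP to $11,486, over the $11,300 cap, so member pays $11,300 − $6,649.50 = $4,650.50.

$4,650.50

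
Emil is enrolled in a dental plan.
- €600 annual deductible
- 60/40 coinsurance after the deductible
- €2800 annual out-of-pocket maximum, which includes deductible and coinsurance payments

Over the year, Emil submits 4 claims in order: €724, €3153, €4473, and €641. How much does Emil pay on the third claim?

Claim 1 (€724): deductible takes €600, €124 remains; 40% of €124 = €49.60. Cost to patient: €649.60. OOP to date €649.60.
Claim 2 (€3153): deductible already satisfied, so patient's share is 40% × €3153 = €1261.20. Cost to patient: €1261.20. OOP to date €1910.80.
Claim 3 (€4473): deductible already satisfied, so patient's share is 40% × €4473 = €1789.20. OOP would hit €3700 > €2800, so the cap limits the patient to €2800 − €1910.80 = €889.20.

€889.20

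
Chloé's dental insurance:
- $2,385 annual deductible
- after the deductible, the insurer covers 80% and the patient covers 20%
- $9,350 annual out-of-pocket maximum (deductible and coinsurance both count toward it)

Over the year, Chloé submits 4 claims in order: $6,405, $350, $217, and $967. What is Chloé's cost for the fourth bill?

$193.40

#1 ($6,405): $2,385 finishes the deductible; $4,020 goes to coinsurance; 20% of $4,020 = $804. Patient owes $3,189 (running OOP $3,189).
#2 ($350): deductible met; 20% of $350 = $70. Patient pays $70; OOP now $3,259.
#3 ($217): deductible already satisfied, so patient's share is 20% × $217 = $43.40. Patient pays $43.40; OOP now $3,302.40.
#4 ($967): deductible already satisfied, so patient's share is 20% × $967 = $193.40. Patient pays $193.40; OOP now $3,495.80.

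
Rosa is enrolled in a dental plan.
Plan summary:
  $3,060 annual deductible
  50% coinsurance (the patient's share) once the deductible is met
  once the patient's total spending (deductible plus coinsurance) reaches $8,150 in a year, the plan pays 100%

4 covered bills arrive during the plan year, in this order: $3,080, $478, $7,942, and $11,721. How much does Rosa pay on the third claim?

$3,971

Claim 1 ($3,080): deductible takes $3,060, $20 remains; coinsurance $20 × 50% = $10. Cost to patient: $3,070. OOP to date $3,070.
Claim 2 ($478): deductible already satisfied, so patient's share is 50% × $478 = $239. Patient owes $239 (running OOP $3,309).
Claim 3 ($7,942): deductible already satisfied, so patient's share is 50% × $7,942 = $3,971. Cost to patient: $3,971. OOP to date $7,280.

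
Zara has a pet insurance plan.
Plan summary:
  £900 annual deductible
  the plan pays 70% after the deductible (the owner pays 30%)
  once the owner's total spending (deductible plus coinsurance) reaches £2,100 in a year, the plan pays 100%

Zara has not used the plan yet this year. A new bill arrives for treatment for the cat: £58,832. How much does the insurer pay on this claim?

The full £900 deductible is still open; £900 of this bill applies to it.
After the £900 deductible portion, £58,832 − £900 = £57,932 is subject to coinsurance.
30% of £57,932 = £17,379.60 falls to the owner.
So the owner owes £900 + £17,379.60 = £18,279.60 before any cap.
Adding £18,279.60 to the £0 already spent would give £18,279.60, which exceeds the £2,100 cap; the owner pays just £2,100 − £0 = £2,100.
The plan picks up £58,832 − £2,100 = £56,732.

£56,732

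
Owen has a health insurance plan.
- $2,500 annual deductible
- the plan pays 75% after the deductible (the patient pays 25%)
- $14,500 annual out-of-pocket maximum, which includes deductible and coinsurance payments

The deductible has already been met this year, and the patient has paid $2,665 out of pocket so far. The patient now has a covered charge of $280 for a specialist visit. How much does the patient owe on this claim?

$70

The deductible is already satisfied, so the full bill goes to coinsurance.
25% of $280 = $70 falls to the patient.
Year-to-date out-of-pocket becomes $2,665 + $70 = $2,735, still under the $14,500 maximum, so no cap applies.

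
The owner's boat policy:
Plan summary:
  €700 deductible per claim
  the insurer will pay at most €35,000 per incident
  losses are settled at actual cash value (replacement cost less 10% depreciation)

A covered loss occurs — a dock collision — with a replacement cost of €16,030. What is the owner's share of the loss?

€2,303

Depreciate 10%: the covered value is €16,030 × 0.9 = €14,427.
Less the €700 deductible: €14,427 − €700 = €13,727.
€13,727 ≤ €35,000, so the limit doesn't bind; insurer pays €13,727.
The owner bears the rest of the original loss: €16,030 − €13,727 = €2,303.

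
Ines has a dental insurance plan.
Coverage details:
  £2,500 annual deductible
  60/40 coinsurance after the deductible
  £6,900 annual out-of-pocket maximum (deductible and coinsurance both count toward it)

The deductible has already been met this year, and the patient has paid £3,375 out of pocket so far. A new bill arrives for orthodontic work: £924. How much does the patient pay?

£369.60

With the deductible met, the entire £924 is subject to coinsurance.
Patient's 40% share of £924 is £369.60.
Year-to-date out-of-pocket becomes £3,375 + £369.60 = £3,744.60, still under the £6,900 maximum, so no cap applies.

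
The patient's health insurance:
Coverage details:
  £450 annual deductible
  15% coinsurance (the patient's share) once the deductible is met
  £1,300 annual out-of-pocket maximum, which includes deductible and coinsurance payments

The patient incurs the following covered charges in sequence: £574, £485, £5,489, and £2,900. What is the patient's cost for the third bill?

£758.65

Claim 1 — £574: deductible takes £450, £124 remains; 15% of £124 = £18.60. Patient pays £468.60; OOP now £468.60.
Claim 2 — £485: deductible already satisfied, so patient's share is 15% × £485 = £72.75. Patient owes £72.75 (running OOP £541.35).
Claim 3 — £5,489: deductible already satisfied, so patient's share is 15% × £5,489 = £823.35. Adding that to £541.35 gives £1,364.70, past the £1,300 cap; patient pays only £1,300 − £541.35 = £758.65.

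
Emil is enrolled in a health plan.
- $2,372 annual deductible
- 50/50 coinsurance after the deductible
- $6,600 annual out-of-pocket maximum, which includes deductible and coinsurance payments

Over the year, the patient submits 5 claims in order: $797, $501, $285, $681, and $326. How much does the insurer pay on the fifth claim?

$109

#1 ($797): all of it applies to the deductible. Cost to patient: $797. OOP to date $797. Insurer: $797 − $797 = $0.
#2 ($501): fully absorbed by the deductible. Patient owes $501 (running OOP $1,298). Insurer: $501 − $501 = $0.
#3 ($285): all of it applies to the deductible. Patient pays $285; OOP now $1,583. Plan pays $285 − $285 = $0.
#4 ($681): all of it applies to the deductible. Patient pays $681; OOP now $2,264. Plan pays $681 − $681 = $0.
#5 ($326): $108 finishes the deductible; $218 goes to coinsurance; patient's 50% is $109. Cost to patient: $217. OOP to date $2,481. Plan pays $326 − $217 = $109.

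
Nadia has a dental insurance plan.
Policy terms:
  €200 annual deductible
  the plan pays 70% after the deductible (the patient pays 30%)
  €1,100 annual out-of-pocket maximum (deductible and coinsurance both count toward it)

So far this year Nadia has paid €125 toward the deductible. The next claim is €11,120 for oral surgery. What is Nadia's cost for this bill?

€125 of the €200 deductible is already met, leaving €75.
That leaves €11,120 − €75 = €11,045 for coinsurance.
Patient's 30% share of €11,045 is €3,313.50.
That puts the patient's cost at €75 + €3,313.50 = €3,388.50 before any cap.
That would bring total out-of-pocket to €3,513.50, past the €1,100 cap. The patient is capped at €1,100 − €125 = €975 on this claim.

€975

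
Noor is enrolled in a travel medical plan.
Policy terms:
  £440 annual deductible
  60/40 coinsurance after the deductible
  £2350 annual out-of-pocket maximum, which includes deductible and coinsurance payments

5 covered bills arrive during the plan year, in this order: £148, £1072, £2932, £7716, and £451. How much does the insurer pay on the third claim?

Bill 1, £148: fully absorbed by the deductible. Traveler pays £148; OOP now £148. Insurer: £148 − £148 = £0.
Bill 2, £1072: deductible takes £292, £780 remains; traveler's 40% is £312. Traveler pays £604; OOP now £752. Plan pays £1072 − £604 = £468.
Bill 3, £2932: deductible already satisfied, so traveler's share is 40% × £2932 = £1172.80. Traveler owes £1172.80 (running OOP £1924.80). Insurer: £2932 − £1172.80 = £1759.20.

£1759.20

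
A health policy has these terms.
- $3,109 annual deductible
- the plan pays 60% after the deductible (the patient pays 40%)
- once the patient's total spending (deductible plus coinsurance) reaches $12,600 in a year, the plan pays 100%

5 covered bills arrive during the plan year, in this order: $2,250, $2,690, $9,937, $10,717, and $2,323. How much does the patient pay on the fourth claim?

Bill 1, $2,250: fully absorbed by the deductible. Cost to patient: $2,250. OOP to date $2,250.
Bill 2, $2,690: $859 finishes the deductible; $1,831 goes to coinsurance; patient's 40% is $732.40. Patient owes $1,591.40 (running OOP $3,841.40).
Bill 3, $9,937: 40% coinsurance on $9,937 = $3,974.80. Patient pays $3,974.80; OOP now $7,816.20.
Bill 4, $10,717: deductible already satisfied, so patient's share is 40% × $10,717 = $4,286.80. Cost to patient: $4,286.80. OOP to date $12,103.

$4,286.80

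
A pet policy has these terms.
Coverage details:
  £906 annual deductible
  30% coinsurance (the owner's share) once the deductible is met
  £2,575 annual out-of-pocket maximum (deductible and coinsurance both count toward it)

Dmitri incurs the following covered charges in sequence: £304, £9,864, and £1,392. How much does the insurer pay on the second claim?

£7,593

Bill 1, £304: entire amount goes to the deductible. Owner pays £304; OOP now £304. Plan pays £304 − £304 = £0.
Bill 2, £9,864: £602 finishes the deductible; £9,262 goes to coinsurance; 30% of £9,262 = £2,778.60. Claim cost before the cap: £602 + £2,778.60 = £3,380.60. OOP would hit £3,684.60 > £2,575, so the cap limits the owner to £2,575 − £304 = £2,271. Insurer: £9,864 − £2,271 = £7,593.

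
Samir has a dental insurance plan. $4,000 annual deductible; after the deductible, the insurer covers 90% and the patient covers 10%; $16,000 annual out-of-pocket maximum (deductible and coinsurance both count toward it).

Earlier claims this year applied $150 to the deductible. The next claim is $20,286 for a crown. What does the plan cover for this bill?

$14,792.40

$150 of the $4,000 deductible is already met, leaving $3,850.
After the $3,850 deductible portion, $20,286 − $3,850 = $16,436 is subject to coinsurance.
10% of $16,436 = $1,643.60 falls to the patient.
That puts the patient's cost at $3,850 + $1,643.60 = $5,493.60 before any cap.
Total out-of-pocket so far would be $150 + $5,493.60 = $5,643.60, below the $16,000 cap — no reduction.
The insurer covers the remainder: $20,286 − $5,493.60 = $14,792.40.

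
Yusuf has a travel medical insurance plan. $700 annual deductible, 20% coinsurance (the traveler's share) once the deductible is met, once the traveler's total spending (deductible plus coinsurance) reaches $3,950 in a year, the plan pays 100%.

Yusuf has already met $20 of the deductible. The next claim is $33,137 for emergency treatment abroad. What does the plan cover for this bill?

$29,207

Deductible still to meet: $700 − $20 = $680.
After the $680 deductible portion, $33,137 − $680 = $32,457 is subject to coinsurance.
Coinsurance: $32,457 × 20% = $6,491.40.
So the traveler owes $680 + $6,491.40 = $7,171.40 before any cap.
That would bring total out-of-pocket to $7,191.40, past the $3,950 cap. The traveler is capped at $3,950 − $20 = $3,930 on this claim.
Insurer pays the balance: $33,137 − $3,930 = $29,207.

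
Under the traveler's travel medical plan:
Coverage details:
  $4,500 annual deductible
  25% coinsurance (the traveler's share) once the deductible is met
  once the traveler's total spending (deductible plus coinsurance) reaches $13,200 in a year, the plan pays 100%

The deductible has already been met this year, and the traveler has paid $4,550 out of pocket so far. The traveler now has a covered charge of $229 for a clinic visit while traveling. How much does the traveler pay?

With the deductible met, the entire $229 is subject to coinsurance.
Coinsurance: $229 × 25% = $57.25.
Total out-of-pocket so far would be $4,550 + $57.25 = $4,607.25, below the $13,200 cap — no reduction.

$57.25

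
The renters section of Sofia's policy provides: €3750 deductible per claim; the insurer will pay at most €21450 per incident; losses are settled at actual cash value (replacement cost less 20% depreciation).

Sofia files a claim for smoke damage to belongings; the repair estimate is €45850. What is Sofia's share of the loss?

€24400

Depreciate 20%: the covered value is €45850 × 0.8 = €36680.
Subtract the deductible: €36680 − €3750 = €32930.
€32930 exceeds the €21450 limit, so the insurer pays the limit: €21450.
Tenant's share is the uncovered remainder: €45850 − €21450 = €24400.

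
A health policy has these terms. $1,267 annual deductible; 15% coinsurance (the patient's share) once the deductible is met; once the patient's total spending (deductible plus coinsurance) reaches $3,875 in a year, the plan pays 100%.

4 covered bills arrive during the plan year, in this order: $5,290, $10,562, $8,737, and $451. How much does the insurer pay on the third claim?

$8,316.75

Claim 1 ($5,290): deductible takes $1,267, $4,023 remains; 15% of $4,023 = $603.45. Patient pays $1,870.45; OOP now $1,870.45. Insurer: $5,290 − $1,870.45 = $3,419.55.
Claim 2 ($10,562): 15% coinsurance on $10,562 = $1,584.30. Cost to patient: $1,584.30. OOP to date $3,454.75. Insurer: $10,562 − $1,584.30 = $8,977.70.
Claim 3 ($8,737): 15% coinsurance on $8,737 = $1,310.55. That would push OOP to $4,765.30, over the $3,875 cap, so patient pays $3,875 − $3,454.75 = $420.25. Insurer: $8,737 − $420.25 = $8,316.75.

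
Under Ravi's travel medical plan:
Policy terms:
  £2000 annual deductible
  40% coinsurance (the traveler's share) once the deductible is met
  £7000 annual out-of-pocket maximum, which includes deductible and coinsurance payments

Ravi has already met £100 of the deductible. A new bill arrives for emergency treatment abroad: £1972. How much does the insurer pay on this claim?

£43.20

Deductible still to meet: £2000 − £100 = £1900.
That leaves £1972 − £1900 = £72 for coinsurance.
40% of £72 = £28.80 falls to the traveler.
So the traveler owes £1900 + £28.80 = £1928.80 before any cap.
Cumulative spending £100 + £1928.80 = £2028.80 stays under the £7000 maximum.
Insurer pays the balance: £1972 − £1928.80 = £43.20.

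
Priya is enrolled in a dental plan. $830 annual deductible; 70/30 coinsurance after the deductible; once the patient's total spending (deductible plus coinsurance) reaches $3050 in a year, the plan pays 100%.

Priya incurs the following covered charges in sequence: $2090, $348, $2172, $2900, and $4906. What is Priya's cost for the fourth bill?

#1 ($2090): deductible takes $830, $1260 remains; 30% of $1260 = $378. Patient owes $1208 (running OOP $1208).
#2 ($348): deductible already satisfied, so patient's share is 30% × $348 = $104.40. Patient pays $104.40; OOP now $1312.40.
#3 ($2172): 30% coinsurance on $2172 = $651.60. Patient owes $651.60 (running OOP $1964).
#4 ($2900): deductible met; 30% of $2900 = $870. Patient owes $870 (running OOP $2834).

$870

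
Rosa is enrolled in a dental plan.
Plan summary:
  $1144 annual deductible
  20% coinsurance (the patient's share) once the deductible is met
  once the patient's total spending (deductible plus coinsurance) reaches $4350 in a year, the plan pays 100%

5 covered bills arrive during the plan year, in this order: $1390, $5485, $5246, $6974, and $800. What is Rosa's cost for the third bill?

#1 ($1390): deductible takes $1144, $246 remains; 20% of $246 = $49.20. Cost to patient: $1193.20. OOP to date $1193.20.
#2 ($5485): deductible met; 20% of $5485 = $1097. Cost to patient: $1097. OOP to date $2290.20.
#3 ($5246): deductible already satisfied, so patient's share is 20% × $5246 = $1049.20. Patient pays $1049.20; OOP now $3339.40.

$1049.20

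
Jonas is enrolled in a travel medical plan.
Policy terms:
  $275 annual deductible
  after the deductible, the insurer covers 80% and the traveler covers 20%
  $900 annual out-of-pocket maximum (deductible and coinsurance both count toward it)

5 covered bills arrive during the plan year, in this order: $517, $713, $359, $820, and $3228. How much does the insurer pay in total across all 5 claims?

Claim 1 ($517): $275 finishes the deductible; $242 goes to coinsurance; 20% of $242 = $48.40. Traveler owes $323.40 (running OOP $323.40). Insurer: $517 − $323.40 = $193.60.
Claim 2 ($713): 20% coinsurance on $713 = $142.60. Traveler pays $142.60; OOP now $466. Insurer: $713 − $142.60 = $570.40.
Claim 3 ($359): deductible already satisfied, so traveler's share is 20% × $359 = $71.80. Cost to traveler: $71.80. OOP to date $537.80. Insurer: $359 − $71.80 = $287.20.
Claim 4 ($820): 20% coinsurance on $820 = $164. Traveler owes $164 (running OOP $701.80). Plan pays $820 − $164 = $656.
Claim 5 ($3228): deductible met; 20% of $3228 = $645.60. OOP would hit $1347.40 > $900, so the cap limits the traveler to $900 − $701.80 = $198.20. Insurer: $3228 − $198.20 = $3029.80.
Insurer total: $193.60 + $570.40 + $287.20 + $656 + $3029.80 = $4737.

$4737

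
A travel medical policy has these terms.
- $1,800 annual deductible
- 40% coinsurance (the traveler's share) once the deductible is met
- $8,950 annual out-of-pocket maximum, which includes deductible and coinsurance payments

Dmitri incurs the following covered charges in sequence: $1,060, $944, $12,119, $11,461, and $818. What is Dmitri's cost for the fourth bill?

$2,220.80

Claim 1 — $1,060: fully absorbed by the deductible. Traveler owes $1,060 (running OOP $1,060).
Claim 2 — $944: $740 to deductible, leaving $204; coinsurance $204 × 40% = $81.60. Traveler pays $821.60; OOP now $1,881.60.
Claim 3 — $12,119: deductible already satisfied, so traveler's share is 40% × $12,119 = $4,847.60. Traveler pays $4,847.60; OOP now $6,729.20.
Claim 4 — $11,461: deductible met; 40% of $11,461 = $4,584.40. Adding that to $6,729.20 gives $11,313.60, past the $8,950 cap; traveler pays only $8,950 − $6,729.20 = $2,220.80.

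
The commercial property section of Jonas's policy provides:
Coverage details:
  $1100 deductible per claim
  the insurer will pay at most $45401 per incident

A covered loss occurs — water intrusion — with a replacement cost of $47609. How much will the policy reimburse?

Less the $1100 deductible: $47609 − $1100 = $46509.
Since $46509 > $45401, the payout is capped at $45401.

$45401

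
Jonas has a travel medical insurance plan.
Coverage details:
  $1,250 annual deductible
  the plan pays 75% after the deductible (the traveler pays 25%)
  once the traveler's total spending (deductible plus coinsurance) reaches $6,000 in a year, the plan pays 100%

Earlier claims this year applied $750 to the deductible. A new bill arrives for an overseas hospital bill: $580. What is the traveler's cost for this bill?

Remaining deductible: $1,250 − $750 = $500.
After the $500 deductible portion, $580 − $500 = $80 is subject to coinsurance.
25% of $80 = $20 falls to the traveler.
So the traveler owes $500 + $20 = $520 before any cap.
Cumulative spending $750 + $520 = $1,270 stays under the $6,000 maximum.

$520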